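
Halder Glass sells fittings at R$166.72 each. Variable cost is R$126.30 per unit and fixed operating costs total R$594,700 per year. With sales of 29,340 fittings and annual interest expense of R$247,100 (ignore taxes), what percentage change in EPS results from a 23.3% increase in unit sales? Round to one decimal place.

Contribution at this volume is 29,340 × R$40.42 = R$1,185,922.80.
Subtracting fixed costs: EBIT = R$1,185,922.80 − R$594,700 = R$591,222.80.
After interest of R$247,100.00, pre-tax earnings = R$344,122.80.
DCL = total CM / (EBIT − I) = R$1,185,922.80 / R$344,122.80 = 3.4462.
EPS therefore changes by 3.4462 × (+23.3%) = +80.3%.

+80.3%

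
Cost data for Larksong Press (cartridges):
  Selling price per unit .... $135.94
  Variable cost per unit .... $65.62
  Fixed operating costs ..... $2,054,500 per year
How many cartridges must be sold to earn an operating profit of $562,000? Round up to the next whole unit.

Each unit contributes $135.94 − $65.62 = $70.32.
Units = (FC + target) / CM = ($2,054,500 + $562,000) / $70.32 = 37,208.48, so 37,209 cartridges.

37,209 cartridges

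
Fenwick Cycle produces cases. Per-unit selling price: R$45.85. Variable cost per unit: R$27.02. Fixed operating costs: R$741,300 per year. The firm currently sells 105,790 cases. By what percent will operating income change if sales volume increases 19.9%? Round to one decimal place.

Contribution at this volume is 105,790 × R$18.83 = R$1,992,025.70.
Operating income = contribution − fixed costs = R$1,992,025.70 − R$741,300 = R$1,250,725.70.
So DOL = total CM / EBIT = R$1,992,025.70 / R$1,250,725.70 = 1.5927.
Operating income changes by 1.5927 × +19.9% = +31.7%.

+31.7%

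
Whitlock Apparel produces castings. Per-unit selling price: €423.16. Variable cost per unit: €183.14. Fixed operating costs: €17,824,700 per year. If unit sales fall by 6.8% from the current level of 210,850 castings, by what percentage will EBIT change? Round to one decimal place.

Total contribution margin = 210,850 × €240.02 = €50,608,217.00.
Operating income = contribution − fixed costs = €50,608,217.00 − €17,824,700 = €32,783,517.00.
DOL = contribution ÷ EBIT = €50,608,217.00 ÷ €32,783,517.00 = 1.5437.
So EBIT moves 1.5437 × (-6.8%) = -10.5%.

-10.5%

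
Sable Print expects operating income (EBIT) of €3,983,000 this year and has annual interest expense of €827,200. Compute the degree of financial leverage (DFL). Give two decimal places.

Interest = €827,200.00.
Degree of financial leverage = EBIT / (EBIT − interest) = €3,983,000 / €3,155,800.00 = 1.2621.

1.26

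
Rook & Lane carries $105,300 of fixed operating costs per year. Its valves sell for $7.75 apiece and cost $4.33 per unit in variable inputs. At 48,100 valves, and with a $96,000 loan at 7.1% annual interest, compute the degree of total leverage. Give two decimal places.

3.14

Contribution at this volume is 48,100 × $3.42 = $164,502.00.
EBIT = $164,502.00 − $105,300 = $59,202.00. Interest = $6,816.00, so EBIT − I = $52,386.00.
DCL = contribution ÷ (EBIT − I) = $164,502.00 ÷ $52,386.00 = 3.1402.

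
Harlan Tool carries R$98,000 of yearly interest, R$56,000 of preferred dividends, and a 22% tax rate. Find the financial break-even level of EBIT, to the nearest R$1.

R$169,795

Grossing the preferred dividend up to pre-tax terms: R$56,000 / (1 − 0.22) = R$71,794.87.
EPS = 0 when EBIT covers interest plus the pre-tax preferred burden: R$98,000 + R$71,794.87 = R$169,794.87.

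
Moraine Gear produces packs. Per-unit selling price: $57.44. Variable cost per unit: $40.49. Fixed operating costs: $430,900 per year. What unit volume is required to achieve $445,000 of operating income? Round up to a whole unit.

Unit CM = price − variable cost = $57.44 − $40.49 = $16.95.
Need Q such that Q × $16.95 − $430,900 = $445,000, i.e. Q = $875,900 / $16.95 = 51,675.52 → 51,676.

51,676 packs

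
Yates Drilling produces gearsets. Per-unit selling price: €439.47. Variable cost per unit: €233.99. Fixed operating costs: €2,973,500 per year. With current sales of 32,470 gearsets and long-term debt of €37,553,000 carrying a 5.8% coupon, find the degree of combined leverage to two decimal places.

Total contribution margin = 32,470 × €205.48 = €6,671,935.60.
Subtracting fixed costs: EBIT = €6,671,935.60 − €2,973,500 = €3,698,435.60. Interest = €2,178,074.00.
DOL = €6,671,935.60 ÷ €3,698,435.60 = 1.8040; DFL = €3,698,435.60 ÷ €1,520,361.60 = 2.4326.
Combined leverage = 1.8040 × 2.4326 = 4.3884.

4.39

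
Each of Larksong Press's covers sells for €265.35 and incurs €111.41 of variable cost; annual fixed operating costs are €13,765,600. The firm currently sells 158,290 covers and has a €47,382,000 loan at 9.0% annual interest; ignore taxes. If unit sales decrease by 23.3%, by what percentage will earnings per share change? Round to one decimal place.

At 158,290 units, contribution = 158,290 × €153.94 = €24,367,162.60.
Subtracting fixed costs: EBIT = €24,367,162.60 − €13,765,600 = €10,601,562.60.
Interest = €4,264,380.00, so EBIT − I = €6,337,182.60.
Degree of combined leverage = contribution ÷ (EBIT − I) = €24,367,162.60 ÷ €6,337,182.60 = 3.8451.
EPS therefore changes by 3.8451 × (-23.3%) = -89.6%.

-89.6%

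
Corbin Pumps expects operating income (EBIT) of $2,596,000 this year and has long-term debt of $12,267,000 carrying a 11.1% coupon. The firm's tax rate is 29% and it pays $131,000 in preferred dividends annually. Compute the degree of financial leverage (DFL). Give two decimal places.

2.47

Interest = $1,361,637.00.
Preferred dividends grossed up pre-tax: $131,000 / (1 − 0.29) = $184,507.04.
DFL = EBIT ÷ [EBIT − I − D_p/(1−t)] = $2,596,000 ÷ [$2,596,000 − $1,361,637.00 − $184,507.04] = $2,596,000 ÷ $1,049,855.96 = 2.4727.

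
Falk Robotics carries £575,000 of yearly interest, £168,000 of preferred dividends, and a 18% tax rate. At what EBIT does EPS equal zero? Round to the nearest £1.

£779,878

Grossing the preferred dividend up to pre-tax terms: £168,000 / (1 − 0.18) = £204,878.05.
Financial break-even EBIT = interest + D_p ÷ (1 − t) = £575,000 + £204,878.05 = £779,878.05.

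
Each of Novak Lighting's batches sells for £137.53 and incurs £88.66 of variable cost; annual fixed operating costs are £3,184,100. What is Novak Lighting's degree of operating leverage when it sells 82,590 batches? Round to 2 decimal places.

4.74

Total contribution margin = 82,590 × £48.87 = £4,036,173.30.
EBIT = £4,036,173.30 − £3,184,100 = £852,073.30.
Degree of operating leverage = £4,036,173.30 / £852,073.30 = 4.7369.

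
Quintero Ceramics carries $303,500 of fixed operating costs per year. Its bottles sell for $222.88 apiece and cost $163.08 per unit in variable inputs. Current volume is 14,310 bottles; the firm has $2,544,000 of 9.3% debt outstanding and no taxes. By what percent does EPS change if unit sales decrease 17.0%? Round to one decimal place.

-46.1%

Total contribution margin = 14,310 × $59.80 = $855,738.00.
EBIT = $855,738.00 − $303,500 = $552,238.00.
After interest of $236,592.00, pre-tax earnings = $315,646.00.
Degree of combined leverage = contribution ÷ (EBIT − I) = $855,738.00 ÷ $315,646.00 = 2.7111.
%ΔEPS = DCL × %ΔSales = 2.7111 × -17.0% = -46.1%.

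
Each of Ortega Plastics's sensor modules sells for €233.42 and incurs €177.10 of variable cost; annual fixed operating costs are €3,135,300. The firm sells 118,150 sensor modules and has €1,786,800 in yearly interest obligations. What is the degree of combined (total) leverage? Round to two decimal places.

3.84

Contribution at this volume is 118,150 × €56.32 = €6,654,208.00.
EBIT = €6,654,208.00 − €3,135,300 = €3,518,908.00. Interest = €1,786,800.00.
DOL = €6,654,208.00 ÷ €3,518,908.00 = 1.8910; DFL = €3,518,908.00 ÷ €1,732,108.00 = 2.0316.
DCL = DOL × DFL = 1.8910 × 2.0316 = 3.8418.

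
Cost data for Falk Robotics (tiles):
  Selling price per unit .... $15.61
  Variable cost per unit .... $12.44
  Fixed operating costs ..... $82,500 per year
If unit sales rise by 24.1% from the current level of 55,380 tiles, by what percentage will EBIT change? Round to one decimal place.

Total contribution margin = 55,380 × $3.17 = $175,554.60.
Operating income = contribution − fixed costs = $175,554.60 − $82,500 = $93,054.60.
So DOL = total CM / EBIT = $175,554.60 / $93,054.60 = 1.8866.
%ΔEBIT = DOL × %ΔSales = 1.8866 × +24.1% = +45.5%.

+45.5%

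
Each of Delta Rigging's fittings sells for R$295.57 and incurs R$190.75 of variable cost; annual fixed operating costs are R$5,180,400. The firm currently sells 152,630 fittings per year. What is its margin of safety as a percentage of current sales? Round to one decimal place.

Unit CM = price − variable cost = R$295.57 − R$190.75 = R$104.82. Break-even units = R$5,180,400 ÷ R$104.82 = 49,421.87; break-even revenue = 49,421.87 × R$295.57 = R$14,607,620.95.
Actual sales revenue = 152,630 × R$295.57 = R$45,112,849.10.
Margin of safety = (R$45,112,849.10 − R$14,607,620.95) ÷ R$45,112,849.10 = 67.6%.

67.6%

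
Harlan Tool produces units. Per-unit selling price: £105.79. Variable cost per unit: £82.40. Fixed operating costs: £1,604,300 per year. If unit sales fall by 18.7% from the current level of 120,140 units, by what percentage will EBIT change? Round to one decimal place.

-43.6%

Contribution at this volume is 120,140 × £23.39 = £2,810,074.60.
EBIT = £2,810,074.60 − £1,604,300 = £1,205,774.60.
Degree of operating leverage = £2,810,074.60 / £1,205,774.60 = 2.3305.
Operating income changes by 2.3305 × -18.7% = -43.6%.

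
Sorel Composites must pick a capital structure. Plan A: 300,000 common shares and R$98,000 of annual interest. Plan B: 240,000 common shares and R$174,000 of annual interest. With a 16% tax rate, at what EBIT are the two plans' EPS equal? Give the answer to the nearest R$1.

R$478,000

Set EPS_A = EPS_B: (EBIT − R$98,000)(1 − 0.16) ÷ 300,000 = (EBIT − R$174,000)(1 − 0.16) ÷ 240,000.
The (1 − t) factor cancels: (EBIT − 98,000) × 240,000 = (EBIT − 174,000) × 300,000.
EBIT × (300,000 − 240,000) = 174,000 × 300,000 − 98,000 × 240,000 = 28,680,000,000, so EBIT = 28,680,000,000 ÷ 60,000 = 478,000.00.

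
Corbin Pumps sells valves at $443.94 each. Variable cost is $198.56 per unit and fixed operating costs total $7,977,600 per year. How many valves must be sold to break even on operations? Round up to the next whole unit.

32,512 valves

Contribution margin per unit = $443.94 − $198.56 = $245.38.
Break-even volume = fixed costs ÷ CM per unit = $7,977,600 ÷ $245.38 = 32,511.21, so 32,512 valves.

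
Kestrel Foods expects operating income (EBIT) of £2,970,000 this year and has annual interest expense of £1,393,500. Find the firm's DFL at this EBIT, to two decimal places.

Interest = £1,393,500.00.
DFL = EBIT ÷ (EBIT − I) = £2,970,000 ÷ (£2,970,000 − £1,393,500.00) = £2,970,000 ÷ £1,576,500.00 = 1.8839.

1.88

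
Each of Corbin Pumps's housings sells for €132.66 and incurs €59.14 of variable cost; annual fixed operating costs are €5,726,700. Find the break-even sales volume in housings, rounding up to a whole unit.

Contribution margin per unit = €132.66 − €59.14 = €73.52.
Units to break even: €5,726,700 ÷ €73.52 = 77,893.09, rounded up to 77,894.

77,894 housings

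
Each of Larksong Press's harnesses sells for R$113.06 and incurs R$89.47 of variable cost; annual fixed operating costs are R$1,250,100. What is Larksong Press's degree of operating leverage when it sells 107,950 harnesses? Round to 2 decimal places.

1.96

Total contribution margin = 107,950 × R$23.59 = R$2,546,540.50.
Subtracting fixed costs: EBIT = R$2,546,540.50 − R$1,250,100 = R$1,296,440.50.
Degree of operating leverage = R$2,546,540.50 / R$1,296,440.50 = 1.9643.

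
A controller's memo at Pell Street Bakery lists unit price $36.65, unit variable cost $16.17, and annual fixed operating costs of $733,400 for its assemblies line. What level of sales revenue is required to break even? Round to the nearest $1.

CM per unit = $36.65 − $16.17 = $20.48; CM ratio = $20.48 / $36.65 = 0.5588.
Break-even revenue = fixed costs × price ÷ CM = $733,400 × $36.65 ÷ $20.48 = $1,312,457.

$1,312,457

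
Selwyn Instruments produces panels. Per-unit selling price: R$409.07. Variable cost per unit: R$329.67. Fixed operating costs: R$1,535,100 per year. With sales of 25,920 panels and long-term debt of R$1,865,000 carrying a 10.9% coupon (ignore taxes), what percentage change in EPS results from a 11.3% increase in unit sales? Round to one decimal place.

+72.8%

Contribution at this volume is 25,920 × R$79.40 = R$2,058,048.00.
EBIT = R$2,058,048.00 − R$1,535,100 = R$522,948.00.
Interest = R$203,285.00, so EBIT − I = R$319,663.00.
DCL = total CM / (EBIT − I) = R$2,058,048.00 / R$319,663.00 = 6.4382.
EPS therefore changes by 6.4382 × (+11.3%) = +72.8%.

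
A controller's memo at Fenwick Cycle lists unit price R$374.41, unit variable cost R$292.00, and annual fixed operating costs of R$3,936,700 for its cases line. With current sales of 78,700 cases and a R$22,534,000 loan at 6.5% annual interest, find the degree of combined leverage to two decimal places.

Contribution at this volume is 78,700 × R$82.41 = R$6,485,667.00.
Operating income = contribution − fixed costs = R$6,485,667.00 − R$3,936,700 = R$2,548,967.00. Interest = R$1,464,710.00, so EBIT − I = R$1,084,257.00.
DCL = contribution ÷ (EBIT − I) = R$6,485,667.00 ÷ R$1,084,257.00 = 5.9817.

5.98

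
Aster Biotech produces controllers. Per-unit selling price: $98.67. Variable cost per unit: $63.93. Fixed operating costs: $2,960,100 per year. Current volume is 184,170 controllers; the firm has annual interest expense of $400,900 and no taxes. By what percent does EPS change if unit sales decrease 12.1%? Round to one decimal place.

-25.5%

Total contribution margin = 184,170 × $34.74 = $6,398,065.80.
EBIT = $6,398,065.80 − $2,960,100 = $3,437,965.80.
After interest of $400,900.00, pre-tax earnings = $3,037,065.80.
DCL = total CM / (EBIT − I) = $6,398,065.80 / $3,037,065.80 = 2.1067.
%ΔEPS = DCL × %ΔSales = 2.1067 × -12.1% = -25.5%.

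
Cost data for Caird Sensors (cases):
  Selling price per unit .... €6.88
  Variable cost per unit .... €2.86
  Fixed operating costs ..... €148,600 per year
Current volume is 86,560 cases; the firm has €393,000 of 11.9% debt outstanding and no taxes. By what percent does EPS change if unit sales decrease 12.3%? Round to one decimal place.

-28.0%

Total contribution margin = 86,560 × €4.02 = €347,971.20.
Operating income = contribution − fixed costs = €347,971.20 − €148,600 = €199,371.20.
Interest = €46,767.00, so EBIT − I = €152,604.20.
DCL = total CM / (EBIT − I) = €347,971.20 / €152,604.20 = 2.2802.
EPS therefore changes by 2.2802 × (-12.3%) = -28.0%.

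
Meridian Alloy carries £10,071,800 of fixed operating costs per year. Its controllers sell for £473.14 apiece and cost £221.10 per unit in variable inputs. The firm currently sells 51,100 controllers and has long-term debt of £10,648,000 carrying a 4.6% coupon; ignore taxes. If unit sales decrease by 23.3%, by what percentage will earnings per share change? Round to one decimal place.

-129.5%

At 51,100 units, contribution = 51,100 × £252.04 = £12,879,244.00.
Subtracting fixed costs: EBIT = £12,879,244.00 − £10,071,800 = £2,807,444.00.
Interest = £489,808.00, so EBIT − I = £2,317,636.00.
DCL = total CM / (EBIT − I) = £12,879,244.00 / £2,317,636.00 = 5.5571.
%ΔEPS = DCL × %ΔSales = 5.5571 × -23.3% = -129.5%.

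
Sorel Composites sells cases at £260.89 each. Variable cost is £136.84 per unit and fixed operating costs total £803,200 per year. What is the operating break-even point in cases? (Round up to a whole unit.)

6,475 cases

Each unit contributes £260.89 − £136.84 = £124.05.
Units to break even: £803,200 ÷ £124.05 = 6,474.81, rounded up to 6,475.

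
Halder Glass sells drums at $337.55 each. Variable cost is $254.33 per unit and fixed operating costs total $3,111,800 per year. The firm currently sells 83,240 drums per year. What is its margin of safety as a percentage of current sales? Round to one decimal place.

Contribution margin per unit = $337.55 − $254.33 = $83.22. Break-even units = $3,111,800 ÷ $83.22 = 37,392.45; break-even revenue = 37,392.45 × $337.55 = $12,621,822.76.
Current sales = 83,240 × $337.55 = $28,097,662.00.
Margin of safety = ($28,097,662.00 − $12,621,822.76) ÷ $28,097,662.00 = 55.1%.

55.1%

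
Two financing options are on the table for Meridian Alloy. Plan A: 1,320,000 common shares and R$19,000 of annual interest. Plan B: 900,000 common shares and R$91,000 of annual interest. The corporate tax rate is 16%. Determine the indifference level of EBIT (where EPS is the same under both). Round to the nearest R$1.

R$245,286

At indifference, (EBIT − 19,000)(1 − t)/1,320,000 = (EBIT − 91,000)(1 − t)/900,000.
Cancelling (1 − t) and cross-multiplying: 900,000·(EBIT − 19,000) = 1,320,000·(EBIT − 91,000).
Solving, EBIT = (91,000·1,320,000 − 19,000·900,000) / (1,320,000 − 900,000) = 103,020,000,000 / 420,000 = 245,285.71.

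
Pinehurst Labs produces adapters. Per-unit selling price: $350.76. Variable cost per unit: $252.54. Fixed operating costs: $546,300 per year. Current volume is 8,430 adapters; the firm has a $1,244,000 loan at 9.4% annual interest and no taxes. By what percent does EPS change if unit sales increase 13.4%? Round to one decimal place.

Total contribution margin = 8,430 × $98.22 = $827,994.60.
Subtracting fixed costs: EBIT = $827,994.60 − $546,300 = $281,694.60.
After interest of $116,936.00, pre-tax earnings = $164,758.60.
Degree of combined leverage = contribution ÷ (EBIT − I) = $827,994.60 ÷ $164,758.60 = 5.0255.
%ΔEPS = DCL × %ΔSales = 5.0255 × +13.4% = +67.3%.

+67.3%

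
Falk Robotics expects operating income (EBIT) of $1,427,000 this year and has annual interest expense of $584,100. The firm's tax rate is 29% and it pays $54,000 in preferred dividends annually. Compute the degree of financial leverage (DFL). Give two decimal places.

Interest = $584,100.00.
Pre-tax preferred-dividend burden = $54,000 ÷ (1 − 0.29) = $76,056.34.
DFL = EBIT ÷ [EBIT − I − D_p/(1−t)] = $1,427,000 ÷ [$1,427,000 − $584,100.00 − $76,056.34] = $1,427,000 ÷ $766,843.66 = 1.8609.

1.86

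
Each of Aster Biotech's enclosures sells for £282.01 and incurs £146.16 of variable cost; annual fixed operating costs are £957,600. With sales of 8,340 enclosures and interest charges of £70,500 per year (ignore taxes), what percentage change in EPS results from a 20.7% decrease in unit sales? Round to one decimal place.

-223.6%

At 8,340 units, contribution = 8,340 × £135.85 = £1,132,989.00.
Operating income = contribution − fixed costs = £1,132,989.00 − £957,600 = £175,389.00.
Interest = £70,500.00, so EBIT − I = £104,889.00.
DCL = total CM / (EBIT − I) = £1,132,989.00 / £104,889.00 = 10.8018.
%ΔEPS = DCL × %ΔSales = 10.8018 × -20.7% = -223.6%.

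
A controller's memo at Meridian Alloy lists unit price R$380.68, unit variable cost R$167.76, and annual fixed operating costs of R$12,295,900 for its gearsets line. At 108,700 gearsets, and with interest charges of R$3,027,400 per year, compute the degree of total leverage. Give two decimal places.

At 108,700 units, contribution = 108,700 × R$212.92 = R$23,144,404.00.
Operating income = contribution − fixed costs = R$23,144,404.00 − R$12,295,900 = R$10,848,504.00. Interest = R$3,027,400.00, so EBIT − I = R$7,821,104.00.
Degree of total leverage = total CM / (EBIT − interest) = R$23,144,404.00 / R$7,821,104.00 = 2.9592.

2.96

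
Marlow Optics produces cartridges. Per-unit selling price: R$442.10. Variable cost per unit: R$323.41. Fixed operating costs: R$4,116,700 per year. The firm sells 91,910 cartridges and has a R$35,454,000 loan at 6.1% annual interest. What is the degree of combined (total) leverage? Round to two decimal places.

At 91,910 units, contribution = 91,910 × R$118.69 = R$10,908,797.90.
Operating income = contribution − fixed costs = R$10,908,797.90 − R$4,116,700 = R$6,792,097.90. Interest = R$2,162,694.00, so EBIT − I = R$4,629,403.90.
DCL = contribution ÷ (EBIT − I) = R$10,908,797.90 ÷ R$4,629,403.90 = 2.3564.

2.36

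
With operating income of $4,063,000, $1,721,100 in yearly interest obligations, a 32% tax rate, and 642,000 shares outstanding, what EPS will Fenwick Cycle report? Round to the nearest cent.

Interest = $1,721,100.00, so EBT = $4,063,000 − $1,721,100.00 = $2,341,900.00.
Net income = $2,341,900.00 × (1 − 0.32) = $1,592,492.00.
EPS = $1,592,492.00 ÷ 642,000 = $2.48.

$2.48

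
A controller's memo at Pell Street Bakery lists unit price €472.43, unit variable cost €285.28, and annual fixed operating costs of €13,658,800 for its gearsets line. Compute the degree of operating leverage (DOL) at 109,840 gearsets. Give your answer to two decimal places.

At 109,840 units, contribution = 109,840 × €187.15 = €20,556,556.00.
Subtracting fixed costs: EBIT = €20,556,556.00 − €13,658,800 = €6,897,756.00.
DOL = contribution ÷ EBIT = €20,556,556.00 ÷ €6,897,756.00 = 2.9802.

2.98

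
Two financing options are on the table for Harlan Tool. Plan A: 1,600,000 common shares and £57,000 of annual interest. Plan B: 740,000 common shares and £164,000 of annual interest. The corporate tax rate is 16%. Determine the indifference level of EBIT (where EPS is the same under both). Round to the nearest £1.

At indifference, (EBIT − 57,000)(1 − t)/1,600,000 = (EBIT − 164,000)(1 − t)/740,000.
The (1 − t) factor cancels: (EBIT − 57,000) × 740,000 = (EBIT − 164,000) × 1,600,000.
Solving, EBIT = (164,000·1,600,000 − 57,000·740,000) / (1,600,000 − 740,000) = 220,220,000,000 / 860,000 = 256,069.77.

£256,070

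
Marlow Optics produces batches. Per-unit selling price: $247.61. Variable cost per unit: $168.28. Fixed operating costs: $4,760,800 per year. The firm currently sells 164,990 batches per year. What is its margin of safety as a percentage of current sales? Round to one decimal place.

Contribution margin per unit = $247.61 − $168.28 = $79.33. Break-even units = $4,760,800 ÷ $79.33 = 60,012.61; break-even revenue = 60,012.61 × $247.61 = $14,859,721.27.
Actual sales revenue = 164,990 × $247.61 = $40,853,173.90.
Margin of safety = ($40,853,173.90 − $14,859,721.27) ÷ $40,853,173.90 = 63.6%.

63.6%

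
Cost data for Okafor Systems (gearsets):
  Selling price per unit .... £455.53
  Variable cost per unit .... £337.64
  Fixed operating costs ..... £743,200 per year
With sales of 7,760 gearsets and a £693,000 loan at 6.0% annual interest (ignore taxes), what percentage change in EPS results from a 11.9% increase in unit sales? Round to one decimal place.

+83.7%

Total contribution margin = 7,760 × £117.89 = £914,826.40.
EBIT = £914,826.40 − £743,200 = £171,626.40.
Interest = £41,580.00, so EBIT − I = £130,046.40.
Degree of combined leverage = contribution ÷ (EBIT − I) = £914,826.40 ÷ £130,046.40 = 7.0346.
%ΔEPS = DCL × %ΔSales = 7.0346 × +11.9% = +83.7%.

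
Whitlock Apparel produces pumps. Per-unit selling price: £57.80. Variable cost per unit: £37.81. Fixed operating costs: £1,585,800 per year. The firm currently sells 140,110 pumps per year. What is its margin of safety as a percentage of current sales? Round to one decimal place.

Contribution margin per unit = £57.80 − £37.81 = £19.99. Break-even units = £1,585,800 ÷ £19.99 = 79,329.66; break-even revenue = 79,329.66 × £57.80 = £4,585,254.63.
Current sales = 140,110 × £57.80 = £8,098,358.00.
Margin of safety = (£8,098,358.00 − £4,585,254.63) ÷ £8,098,358.00 = 43.4%.

43.4%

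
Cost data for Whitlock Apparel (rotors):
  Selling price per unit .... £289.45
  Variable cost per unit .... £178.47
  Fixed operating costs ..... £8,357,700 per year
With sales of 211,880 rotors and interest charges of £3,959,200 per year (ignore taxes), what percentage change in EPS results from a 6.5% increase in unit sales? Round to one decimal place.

+13.6%

Total contribution margin = 211,880 × £110.98 = £23,514,442.40.
Subtracting fixed costs: EBIT = £23,514,442.40 − £8,357,700 = £15,156,742.40.
After interest of £3,959,200.00, pre-tax earnings = £11,197,542.40.
DCL = total CM / (EBIT − I) = £23,514,442.40 / £11,197,542.40 = 2.1000.
EPS therefore changes by 2.1000 × (+6.5%) = +13.6%.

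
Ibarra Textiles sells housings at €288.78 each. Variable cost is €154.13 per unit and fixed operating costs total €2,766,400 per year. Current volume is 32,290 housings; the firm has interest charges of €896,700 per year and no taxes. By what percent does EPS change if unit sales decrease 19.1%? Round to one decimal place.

-121.3%

At 32,290 units, contribution = 32,290 × €134.65 = €4,347,848.50.
Subtracting fixed costs: EBIT = €4,347,848.50 − €2,766,400 = €1,581,448.50.
Interest = €896,700.00, so EBIT − I = €684,748.50.
Degree of combined leverage = contribution ÷ (EBIT − I) = €4,347,848.50 ÷ €684,748.50 = 6.3496.
EPS therefore changes by 6.3496 × (-19.1%) = -121.3%.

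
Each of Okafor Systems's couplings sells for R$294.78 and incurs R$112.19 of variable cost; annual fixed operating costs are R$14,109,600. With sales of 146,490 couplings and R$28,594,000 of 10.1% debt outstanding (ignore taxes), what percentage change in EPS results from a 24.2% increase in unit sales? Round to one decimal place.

Contribution at this volume is 146,490 × R$182.59 = R$26,747,609.10.
Operating income = contribution − fixed costs = R$26,747,609.10 − R$14,109,600 = R$12,638,009.10.
After interest of R$2,887,994.00, pre-tax earnings = R$9,750,015.10.
DCL = total CM / (EBIT − I) = R$26,747,609.10 / R$9,750,015.10 = 2.7433.
%ΔEPS = DCL × %ΔSales = 2.7433 × +24.2% = +66.4%.

+66.4%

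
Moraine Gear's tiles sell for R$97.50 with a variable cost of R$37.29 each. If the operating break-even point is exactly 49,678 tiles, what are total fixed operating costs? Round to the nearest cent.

R$2,991,112.38

Contribution margin per unit = R$97.50 − R$37.29 = R$60.21.
Fixed costs = break-even units × CM = 49,678 × R$60.21 = R$2,991,112.38.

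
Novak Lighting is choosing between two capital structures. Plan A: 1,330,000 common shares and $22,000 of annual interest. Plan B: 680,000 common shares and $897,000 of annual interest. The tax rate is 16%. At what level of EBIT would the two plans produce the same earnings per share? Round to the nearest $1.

$1,812,385

Set EPS_A = EPS_B: (EBIT − $22,000)(1 − 0.16) ÷ 1,330,000 = (EBIT − $897,000)(1 − 0.16) ÷ 680,000.
Cancelling (1 − t) and cross-multiplying: 680,000·(EBIT − 22,000) = 1,330,000·(EBIT − 897,000).
Solving, EBIT = (897,000·1,330,000 − 22,000·680,000) / (1,330,000 − 680,000) = 1,178,050,000,000 / 650,000 = 1,812,384.62.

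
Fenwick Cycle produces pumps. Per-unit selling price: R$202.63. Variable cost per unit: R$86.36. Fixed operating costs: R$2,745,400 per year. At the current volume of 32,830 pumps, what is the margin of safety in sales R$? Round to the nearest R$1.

Each unit contributes R$202.63 − R$86.36 = R$116.27. Break-even units = R$2,745,400 ÷ R$116.27 = 23,612.28; break-even revenue = 23,612.28 × R$202.63 = R$4,784,556.65.
Current sales = 32,830 × R$202.63 = R$6,652,342.90.
Margin of safety = R$6,652,342.90 − R$4,784,556.65 = R$1,867,786.

R$1,867,786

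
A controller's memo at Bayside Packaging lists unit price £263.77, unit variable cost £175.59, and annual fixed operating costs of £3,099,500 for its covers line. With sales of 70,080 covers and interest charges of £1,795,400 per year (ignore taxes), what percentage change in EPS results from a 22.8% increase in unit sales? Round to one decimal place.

+109.7%

At 70,080 units, contribution = 70,080 × £88.18 = £6,179,654.40.
Subtracting fixed costs: EBIT = £6,179,654.40 − £3,099,500 = £3,080,154.40.
Interest = £1,795,400.00, so EBIT − I = £1,284,754.40.
Degree of combined leverage = contribution ÷ (EBIT − I) = £6,179,654.40 ÷ £1,284,754.40 = 4.8100.
%ΔEPS = DCL × %ΔSales = 4.8100 × +22.8% = +109.7%.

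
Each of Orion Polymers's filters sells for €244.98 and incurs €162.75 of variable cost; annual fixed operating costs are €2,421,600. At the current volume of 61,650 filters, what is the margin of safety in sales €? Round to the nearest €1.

Contribution margin per unit = €244.98 − €162.75 = €82.23. Break-even units = €2,421,600 ÷ €82.23 = 29,449.11; break-even revenue = 29,449.11 × €244.98 = €7,214,442.03.
Actual sales revenue = 61,650 × €244.98 = €15,103,017.00.
Margin of safety = €15,103,017.00 − €7,214,442.03 = €7,888,575.

€7,888,575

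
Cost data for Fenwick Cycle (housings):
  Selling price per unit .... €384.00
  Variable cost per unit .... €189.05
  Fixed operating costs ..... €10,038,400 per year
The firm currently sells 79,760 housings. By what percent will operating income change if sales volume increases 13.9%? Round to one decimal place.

+39.2%

Total contribution margin = 79,760 × €194.95 = €15,549,212.00.
Operating income = contribution − fixed costs = €15,549,212.00 − €10,038,400 = €5,510,812.00.
So DOL = total CM / EBIT = €15,549,212.00 / €5,510,812.00 = 2.8216.
%ΔEBIT = DOL × %ΔSales = 2.8216 × +13.9% = +39.2%.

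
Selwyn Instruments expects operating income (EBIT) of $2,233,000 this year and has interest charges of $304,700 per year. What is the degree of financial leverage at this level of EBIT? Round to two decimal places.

1.16

Interest = $304,700.00.
DFL = EBIT ÷ (EBIT − I) = $2,233,000 ÷ ($2,233,000 − $304,700.00) = $2,233,000 ÷ $1,928,300.00 = 1.1580.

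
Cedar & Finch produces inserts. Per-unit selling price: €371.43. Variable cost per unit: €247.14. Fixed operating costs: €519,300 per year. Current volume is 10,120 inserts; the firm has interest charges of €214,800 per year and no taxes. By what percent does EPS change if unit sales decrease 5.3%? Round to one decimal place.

Total contribution margin = 10,120 × €124.29 = €1,257,814.80.
Operating income = contribution − fixed costs = €1,257,814.80 − €519,300 = €738,514.80.
After interest of €214,800.00, pre-tax earnings = €523,714.80.
Degree of combined leverage = contribution ÷ (EBIT − I) = €1,257,814.80 ÷ €523,714.80 = 2.4017.
EPS therefore changes by 2.4017 × (-5.3%) = -12.7%.

-12.7%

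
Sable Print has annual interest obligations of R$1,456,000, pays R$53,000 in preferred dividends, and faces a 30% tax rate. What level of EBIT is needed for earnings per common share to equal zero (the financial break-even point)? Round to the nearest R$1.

Preferred dividends are paid after tax, so their pre-tax equivalent is R$53,000 ÷ (1 − 0.30) = R$75,714.29.
EPS = 0 when EBIT covers interest plus the pre-tax preferred burden: R$1,456,000 + R$75,714.29 = R$1,531,714.29.

R$1,531,714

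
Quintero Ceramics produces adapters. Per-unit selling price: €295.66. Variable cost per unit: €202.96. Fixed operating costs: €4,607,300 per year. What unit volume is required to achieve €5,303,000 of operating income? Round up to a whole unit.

Unit CM = price − variable cost = €295.66 − €202.96 = €92.70.
Need Q such that Q × €92.70 − €4,607,300 = €5,303,000, i.e. Q = €9,910,300 / €92.70 = 106,907.23 → 106,908.

106,908 adapters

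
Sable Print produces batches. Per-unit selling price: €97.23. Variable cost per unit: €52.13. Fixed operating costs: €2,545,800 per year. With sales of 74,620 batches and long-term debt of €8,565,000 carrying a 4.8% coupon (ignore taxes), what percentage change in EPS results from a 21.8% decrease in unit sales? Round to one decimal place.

At 74,620 units, contribution = 74,620 × €45.10 = €3,365,362.00.
EBIT = €3,365,362.00 − €2,545,800 = €819,562.00.
After interest of €411,120.00, pre-tax earnings = €408,442.00.
Degree of combined leverage = contribution ÷ (EBIT − I) = €3,365,362.00 ÷ €408,442.00 = 8.2395.
%ΔEPS = DCL × %ΔSales = 8.2395 × -21.8% = -179.6%.

-179.6%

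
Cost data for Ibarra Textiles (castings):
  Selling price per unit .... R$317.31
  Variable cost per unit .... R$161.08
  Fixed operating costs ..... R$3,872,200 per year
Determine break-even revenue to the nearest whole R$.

Contribution margin per unit = R$317.31 − R$161.08 = R$156.23, a CM ratio of R$156.23 ÷ R$317.31 = 0.4924.
Break-even revenue = fixed costs × price ÷ CM = R$3,872,200 × R$317.31 ÷ R$156.23 = R$7,864,608.

R$7,864,608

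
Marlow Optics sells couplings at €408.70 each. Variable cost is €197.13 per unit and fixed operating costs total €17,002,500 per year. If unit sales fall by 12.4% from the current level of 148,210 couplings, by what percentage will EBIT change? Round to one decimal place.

-27.1%

Contribution at this volume is 148,210 × €211.57 = €31,356,789.70.
Subtracting fixed costs: EBIT = €31,356,789.70 − €17,002,500 = €14,354,289.70.
So DOL = total CM / EBIT = €31,356,789.70 / €14,354,289.70 = 2.1845.
%ΔEBIT = DOL × %ΔSales = 2.1845 × -12.4% = -27.1%.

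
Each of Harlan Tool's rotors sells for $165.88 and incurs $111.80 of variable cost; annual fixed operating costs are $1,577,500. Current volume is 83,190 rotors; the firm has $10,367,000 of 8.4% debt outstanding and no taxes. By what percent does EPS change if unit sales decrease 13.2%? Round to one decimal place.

-29.0%

Contribution at this volume is 83,190 × $54.08 = $4,498,915.20.
Subtracting fixed costs: EBIT = $4,498,915.20 − $1,577,500 = $2,921,415.20.
Interest = $870,828.00, so EBIT − I = $2,050,587.20.
DCL = total CM / (EBIT − I) = $4,498,915.20 / $2,050,587.20 = 2.1940.
%ΔEPS = DCL × %ΔSales = 2.1940 × -13.2% = -29.0%.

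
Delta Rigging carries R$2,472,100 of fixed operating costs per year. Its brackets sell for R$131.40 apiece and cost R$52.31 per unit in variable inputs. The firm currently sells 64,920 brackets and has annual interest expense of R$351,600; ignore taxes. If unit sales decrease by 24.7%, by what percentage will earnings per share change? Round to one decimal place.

At 64,920 units, contribution = 64,920 × R$79.09 = R$5,134,522.80.
Operating income = contribution − fixed costs = R$5,134,522.80 − R$2,472,100 = R$2,662,422.80.
After interest of R$351,600.00, pre-tax earnings = R$2,310,822.80.
DCL = total CM / (EBIT − I) = R$5,134,522.80 / R$2,310,822.80 = 2.2219.
%ΔEPS = DCL × %ΔSales = 2.2219 × -24.7% = -54.9%.

-54.9%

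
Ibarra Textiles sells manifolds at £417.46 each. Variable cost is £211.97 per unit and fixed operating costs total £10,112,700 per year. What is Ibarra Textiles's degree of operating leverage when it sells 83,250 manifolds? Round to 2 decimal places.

2.45

At 83,250 units, contribution = 83,250 × £205.49 = £17,107,042.50.
EBIT = £17,107,042.50 − £10,112,700 = £6,994,342.50.
Degree of operating leverage = £17,107,042.50 / £6,994,342.50 = 2.4458.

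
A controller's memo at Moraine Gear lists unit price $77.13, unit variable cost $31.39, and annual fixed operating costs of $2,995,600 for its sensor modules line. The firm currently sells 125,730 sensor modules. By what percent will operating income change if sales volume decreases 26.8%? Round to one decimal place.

-55.9%

Total contribution margin = 125,730 × $45.74 = $5,750,890.20.
Operating income = contribution − fixed costs = $5,750,890.20 − $2,995,600 = $2,755,290.20.
DOL = contribution ÷ EBIT = $5,750,890.20 ÷ $2,755,290.20 = 2.0872.
Operating income changes by 2.0872 × -26.8% = -55.9%.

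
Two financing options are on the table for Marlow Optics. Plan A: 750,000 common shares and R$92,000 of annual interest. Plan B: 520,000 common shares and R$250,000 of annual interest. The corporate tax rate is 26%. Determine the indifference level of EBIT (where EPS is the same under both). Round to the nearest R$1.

Set EPS_A = EPS_B: (EBIT − R$92,000)(1 − 0.26) ÷ 750,000 = (EBIT − R$250,000)(1 − 0.26) ÷ 520,000.
The (1 − t) factor cancels: (EBIT − 92,000) × 520,000 = (EBIT − 250,000) × 750,000.
EBIT × (750,000 − 520,000) = 250,000 × 750,000 − 92,000 × 520,000 = 139,660,000,000, so EBIT = 139,660,000,000 ÷ 230,000 = 607,217.39.

R$607,217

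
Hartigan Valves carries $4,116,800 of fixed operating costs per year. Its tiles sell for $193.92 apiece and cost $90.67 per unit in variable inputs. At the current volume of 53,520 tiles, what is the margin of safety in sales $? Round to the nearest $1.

Each unit contributes $193.92 − $90.67 = $103.25. Break-even units = $4,116,800 ÷ $103.25 = 39,872.15; break-even revenue = 39,872.15 × $193.92 = $7,732,008.29.
Current sales = 53,520 × $193.92 = $10,378,598.40.
Margin of safety = $10,378,598.40 − $7,732,008.29 = $2,646,590.

$2,646,590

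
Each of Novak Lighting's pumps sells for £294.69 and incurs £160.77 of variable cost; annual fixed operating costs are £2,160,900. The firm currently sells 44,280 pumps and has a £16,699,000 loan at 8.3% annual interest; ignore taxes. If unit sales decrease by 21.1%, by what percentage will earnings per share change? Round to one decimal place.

Total contribution margin = 44,280 × £133.92 = £5,929,977.60.
EBIT = £5,929,977.60 − £2,160,900 = £3,769,077.60.
Interest = £1,386,017.00, so EBIT − I = £2,383,060.60.
DCL = total CM / (EBIT − I) = £5,929,977.60 / £2,383,060.60 = 2.4884.
%ΔEPS = DCL × %ΔSales = 2.4884 × -21.1% = -52.5%.

-52.5%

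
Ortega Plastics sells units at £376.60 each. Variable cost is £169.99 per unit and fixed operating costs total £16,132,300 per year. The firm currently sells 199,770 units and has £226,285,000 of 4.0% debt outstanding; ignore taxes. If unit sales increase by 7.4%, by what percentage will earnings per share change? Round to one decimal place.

At 199,770 units, contribution = 199,770 × £206.61 = £41,274,479.70.
Operating income = contribution − fixed costs = £41,274,479.70 − £16,132,300 = £25,142,179.70.
Interest = £9,051,400.00, so EBIT − I = £16,090,779.70.
DCL = total CM / (EBIT − I) = £41,274,479.70 / £16,090,779.70 = 2.5651.
%ΔEPS = DCL × %ΔSales = 2.5651 × +7.4% = +19.0%.

+19.0%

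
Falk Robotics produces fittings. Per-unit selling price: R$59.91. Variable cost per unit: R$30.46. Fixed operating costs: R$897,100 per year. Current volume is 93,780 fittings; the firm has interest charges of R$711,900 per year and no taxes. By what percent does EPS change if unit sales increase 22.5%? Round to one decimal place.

Total contribution margin = 93,780 × R$29.45 = R$2,761,821.00.
Operating income = contribution − fixed costs = R$2,761,821.00 − R$897,100 = R$1,864,721.00.
Interest = R$711,900.00, so EBIT − I = R$1,152,821.00.
Degree of combined leverage = contribution ÷ (EBIT − I) = R$2,761,821.00 ÷ R$1,152,821.00 = 2.3957.
EPS therefore changes by 2.3957 × (+22.5%) = +53.9%.

+53.9%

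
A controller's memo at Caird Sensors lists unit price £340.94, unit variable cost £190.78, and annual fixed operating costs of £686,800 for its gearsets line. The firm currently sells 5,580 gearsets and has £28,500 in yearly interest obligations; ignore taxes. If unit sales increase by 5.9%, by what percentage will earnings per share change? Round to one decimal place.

+40.3%

Total contribution margin = 5,580 × £150.16 = £837,892.80.
Subtracting fixed costs: EBIT = £837,892.80 − £686,800 = £151,092.80.
After interest of £28,500.00, pre-tax earnings = £122,592.80.
Degree of combined leverage = contribution ÷ (EBIT − I) = £837,892.80 ÷ £122,592.80 = 6.8348.
%ΔEPS = DCL × %ΔSales = 6.8348 × +5.9% = +40.3%.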